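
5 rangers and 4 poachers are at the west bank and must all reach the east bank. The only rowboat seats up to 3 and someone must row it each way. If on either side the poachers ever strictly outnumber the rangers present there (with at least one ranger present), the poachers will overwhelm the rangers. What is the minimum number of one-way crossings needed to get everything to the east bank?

7

Counting alone: each trip to the east bank takes at most 3 across and each return brings at least 1 back, so after t trips out (and t−1 returns) at most 3t − (t−1) of the 9 are across; that first reaches 9 at t = 4, so at least 7 crossings are needed.
The plan below uses exactly 7 crossings, so it is optimal:
1. 3 poachers → the east bank.  (the west bank: 5R 1P; the east bank: 0R 3P)
2. 1 poacher ← the west bank.  (the west bank: 5R 2P; the east bank: 0R 2P)
3. 3 rangers → the east bank.  (the west bank: 2R 2P; the east bank: 3R 2P)
4. 1 ranger ← the west bank.  (the west bank: 3R 2P; the east bank: 2R 2P)
5. 2 rangers and 1 poacher → the east bank.  (the west bank: 1R 1P; the east bank: 4R 3P)
6. 1 ranger ← the west bank.  (the west bank: 2R 1P; the east bank: 3R 3P)
7. 2 rangers and 1 poacher → the east bank.  (the west bank: 0R 0P; the east bank: 5R 4P)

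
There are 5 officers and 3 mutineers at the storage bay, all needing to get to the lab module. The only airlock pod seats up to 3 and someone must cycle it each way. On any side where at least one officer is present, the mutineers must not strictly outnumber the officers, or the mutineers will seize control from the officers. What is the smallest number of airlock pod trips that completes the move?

Counting alone: each trip to the lab module takes at most 3 across and each return brings at least 1 back, so after t trips out (and t−1 returns) at most 3t − (t−1) of the 8 are across; that first reaches 8 at t = 4, so at least 7 crossings are needed.
The plan below uses exactly 7 crossings, so it is optimal:
1. 2 mutineers → the lab module.  (the storage bay: 5O 1M; the lab module: 0O 2M)
2. 1 mutineer ← the storage bay.  (the storage bay: 5O 2M; the lab module: 0O 1M)
3. 2 officers and 1 mutineer → the lab module.  (the storage bay: 3O 1M; the lab module: 2O 2M)
4. 1 mutineer ← the storage bay.  (the storage bay: 3O 2M; the lab module: 2O 1M)
5. 1 officer and 2 mutineers → the lab module.  (the storage bay: 2O 0M; the lab module: 3O 3M)
6. 1 mutineer ← the storage bay.  (the storage bay: 2O 1M; the lab module: 3O 2M)
7. 2 officers and 1 mutineer → the lab module.  (the storage bay: 0O 0M; the lab module: 5O 3M)

7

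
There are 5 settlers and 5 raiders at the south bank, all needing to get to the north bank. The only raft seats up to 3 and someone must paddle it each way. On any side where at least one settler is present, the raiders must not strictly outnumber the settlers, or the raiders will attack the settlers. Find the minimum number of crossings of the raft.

11

Counting alone: each trip to the north bank takes at most 3 across and each return brings at least 1 back, so after t trips out (and t−1 returns) at most 3t − (t−1) of the 10 are across; that first reaches 10 at t = 5, so at least 9 crossings are needed.
The safety rule pushes this higher. Following every safe sequence of crossings, the most of the 10 that can be at the north bank as the raft arrives there on crossing 9 is 9 — never all 10.
So no plan with fewer than 11 crossings exists, and this one achieves 11:
1. 2 raiders → the north bank.  (the south bank: 5S 3R; the north bank: 0S 2R)
2. 1 raider ← the south bank.  (the south bank: 5S 4R; the north bank: 0S 1R)
3. 3 raiders → the north bank.  (the south bank: 5S 1R; the north bank: 0S 4R)
4. 1 raider ← the south bank.  (the south bank: 5S 2R; the north bank: 0S 3R)
5. 3 settlers → the north bank.  (the south bank: 2S 2R; the north bank: 3S 3R)
6. 1 settler and 1 raider ← the south bank.  (the south bank: 3S 3R; the north bank: 2S 2R)
7. 3 settlers → the north bank.  (the south bank: 0S 3R; the north bank: 5S 2R)
8. 1 raider ← the south bank.  (the south bank: 0S 4R; the north bank: 5S 1R)
9. 2 raiders → the north bank.  (the south bank: 0S 2R; the north bank: 5S 3R)
10. 1 raider ← the south bank.  (the south bank: 0S 3R; the north bank: 5S 2R)
11. 3 raiders → the north bank.  (the south bank: 0S 0R; the north bank: 5S 5R)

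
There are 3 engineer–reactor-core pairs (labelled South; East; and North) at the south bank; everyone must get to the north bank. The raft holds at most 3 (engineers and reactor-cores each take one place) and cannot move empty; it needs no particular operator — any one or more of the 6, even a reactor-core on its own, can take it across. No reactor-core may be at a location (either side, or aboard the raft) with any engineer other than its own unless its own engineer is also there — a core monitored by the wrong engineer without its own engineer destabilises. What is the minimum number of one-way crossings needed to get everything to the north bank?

Counting alone: each trip to the north bank takes at most 3 across and each return brings at least 1 back, so after t trips out (and t−1 returns) at most 3t − (t−1) of the 6 are across; that first reaches 6 at t = 3, so at least 5 crossings are needed.
The plan below uses exactly 5 crossings, so it is optimal:
1. engineer South and reactor-core South cross → the north bank.
2. engineer South crosses ← the south bank.
3. engineer East, engineer North, and engineer South cross → the north bank.
4. reactor-core South crosses ← the south bank.
5. reactor-core East, reactor-core North, and reactor-core South cross → the north bank.

5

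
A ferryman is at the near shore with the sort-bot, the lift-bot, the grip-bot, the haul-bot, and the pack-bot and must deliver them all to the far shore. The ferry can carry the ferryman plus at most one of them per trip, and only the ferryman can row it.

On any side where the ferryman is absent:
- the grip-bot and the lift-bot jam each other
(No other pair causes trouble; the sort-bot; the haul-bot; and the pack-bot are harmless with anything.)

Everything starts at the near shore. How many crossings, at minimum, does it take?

Counting alone: the ferryman can take at most 1 across per trip to the far shore, so moving all 5 needs at least 5 loaded trips out, with a return between consecutive ones — at least 9 crossings.
The plan below uses exactly 9 crossings, so it is optimal:
1. Ferryman goes to the far shore with the lift-bot.  [the near shore: the grip-bot, the haul-bot, the pack-bot, the sort-bot | the far shore: the lift-bot]
2. Ferryman goes back to the near shore alone.  [the near shore: the grip-bot, the haul-bot, the pack-bot, the sort-bot | the far shore: the lift-bot]
3. Ferryman goes to the far shore with the sort-bot.  [the near shore: the grip-bot, the haul-bot, the pack-bot | the far shore: the lift-bot, the sort-bot]
4. Ferryman goes back to the near shore alone.  [the near shore: the grip-bot, the haul-bot, the pack-bot | the far shore: the lift-bot, the sort-bot]
5. Ferryman goes to the far shore with the haul-bot.  [the near shore: the grip-bot, the pack-bot | the far shore: the haul-bot, the lift-bot, the sort-bot]
6. Ferryman goes back to the near shore alone.  [the near shore: the grip-bot, the pack-bot | the far shore: the haul-bot, the lift-bot, the sort-bot]
7. Ferryman goes to the far shore with the pack-bot.  [the near shore: the grip-bot | the far shore: the haul-bot, the lift-bot, the pack-bot, the sort-bot]
8. Ferryman goes back to the near shore alone.  [the near shore: the grip-bot | the far shore: the haul-bot, the lift-bot, the pack-bot, the sort-bot]
9. Ferryman goes to the far shore with the grip-bot.  [the near shore: — | the far shore: the grip-bot, the haul-bot, the lift-bot, the pack-bot, the sort-bot]

9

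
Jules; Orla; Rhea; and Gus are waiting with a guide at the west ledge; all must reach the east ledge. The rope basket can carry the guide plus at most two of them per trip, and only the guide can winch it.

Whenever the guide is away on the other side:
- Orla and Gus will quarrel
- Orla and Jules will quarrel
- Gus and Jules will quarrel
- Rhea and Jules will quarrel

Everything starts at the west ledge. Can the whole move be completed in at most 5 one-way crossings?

Yes

Yes — this plan uses 5 crossings (≤ 5):
1. Guide goes to the east ledge with Jules and Orla.  [the west ledge: Gus, Rhea | the east ledge: Jules, Orla]
2. Guide goes back to the west ledge with Jules.  [the west ledge: Gus, Jules, Rhea | the east ledge: Orla]
3. Guide goes to the east ledge with Jules and Rhea.  [the west ledge: Gus | the east ledge: Jules, Orla, Rhea]
4. Guide goes back to the west ledge with Jules.  [the west ledge: Gus, Jules | the east ledge: Orla, Rhea]
5. Guide goes to the east ledge with Gus and Jules.  [the west ledge: — | the east ledge: Gus, Jules, Orla, Rhea]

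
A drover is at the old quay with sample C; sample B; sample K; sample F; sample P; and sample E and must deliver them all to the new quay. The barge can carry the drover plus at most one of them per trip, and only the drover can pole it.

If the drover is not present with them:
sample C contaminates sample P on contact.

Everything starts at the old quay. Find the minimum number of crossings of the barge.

Counting alone: the drover can take at most 1 across per trip to the new quay, so moving all 6 needs at least 6 loaded trips out, with a return between consecutive ones — at least 11 crossings.
The plan below uses exactly 11 crossings, so it is optimal:
1. Drover goes to the new quay with sample C.
2. Drover goes back to the old quay alone.
3. Drover goes to the new quay with sample B.
4. Drover goes back to the old quay alone.
5. Drover goes to the new quay with sample K.
6. Drover goes back to the old quay alone.
7. Drover goes to the new quay with sample F.
8. Drover goes back to the old quay alone.
9. Drover goes to the new quay with sample E.
10. Drover goes back to the old quay alone.
11. Drover goes to the new quay with sample P.

11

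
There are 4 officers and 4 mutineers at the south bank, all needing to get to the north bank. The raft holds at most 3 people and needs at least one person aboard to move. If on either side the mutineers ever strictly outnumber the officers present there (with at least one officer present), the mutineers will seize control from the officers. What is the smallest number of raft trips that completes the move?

Counting alone: each trip to the north bank takes at most 3 across and each return brings at least 1 back, so after t trips out (and t−1 returns) at most 3t − (t−1) of the 8 are across; that first reaches 8 at t = 4, so at least 7 crossings are needed.
The safety rule pushes this higher. Following every safe sequence of crossings, the most of the 8 that can be at the north bank as the raft arrives there on crossing 7 is 7 — never all 8.
So no plan with fewer than 9 crossings exists, and this one achieves 9:
1. 2 mutineers → the north bank.  (the south bank: 4O 2M; the north bank: 0O 2M)
2. 1 mutineer ← the south bank.  (the south bank: 4O 3M; the north bank: 0O 1M)
3. 3 mutineers → the north bank.  (the south bank: 4O 0M; the north bank: 0O 4M)
4. 1 mutineer ← the south bank.  (the south bank: 4O 1M; the north bank: 0O 3M)
5. 3 officers → the north bank.  (the south bank: 1O 1M; the north bank: 3O 3M)
6. 1 officer and 1 mutineer ← the south bank.  (the south bank: 2O 2M; the north bank: 2O 2M)
7. 2 officers → the north bank.  (the south bank: 0O 2M; the north bank: 4O 2M)
8. 1 mutineer ← the south bank.  (the south bank: 0O 3M; the north bank: 4O 1M)
9. 3 mutineers → the north bank.  (the south bank: 0O 0M; the north bank: 4O 4M)

9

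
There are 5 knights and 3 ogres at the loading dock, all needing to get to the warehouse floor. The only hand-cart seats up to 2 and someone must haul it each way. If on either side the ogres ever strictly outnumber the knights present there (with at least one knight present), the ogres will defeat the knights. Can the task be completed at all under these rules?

1. 2 ogres → the warehouse floor.  (the loading dock: 5K 1O; the warehouse floor: 0K 2O)
2. 1 ogre ← the loading dock.  (the loading dock: 5K 2O; the warehouse floor: 0K 1O)
3. 2 ogres → the warehouse floor.  (the loading dock: 5K 0O; the warehouse floor: 0K 3O)
4. 1 ogre ← the loading dock.  (the loading dock: 5K 1O; the warehouse floor: 0K 2O)
5. 2 knights → the warehouse floor.  (the loading dock: 3K 1O; the warehouse floor: 2K 2O)
6. 1 ogre ← the loading dock.  (the loading dock: 3K 2O; the warehouse floor: 2K 1O)
7. 1 knight and 1 ogre → the warehouse floor.  (the loading dock: 2K 1O; the warehouse floor: 3K 2O)
8. 1 ogre ← the loading dock.  (the loading dock: 2K 2O; the warehouse floor: 3K 1O)
9. 2 ogres → the warehouse floor.  (the loading dock: 2K 0O; the warehouse floor: 3K 3O)
10. 1 ogre ← the loading dock.  (the loading dock: 2K 1O; the warehouse floor: 3K 2O)
11. 1 knight and 1 ogre → the warehouse floor.  (the loading dock: 1K 0O; the warehouse floor: 4K 3O)
12. 1 ogre ← the loading dock.  (the loading dock: 1K 1O; the warehouse floor: 4K 2O)
13. 1 knight and 1 ogre → the warehouse floor.  (the loading dock: 0K 0O; the warehouse floor: 5K 3O)

Yes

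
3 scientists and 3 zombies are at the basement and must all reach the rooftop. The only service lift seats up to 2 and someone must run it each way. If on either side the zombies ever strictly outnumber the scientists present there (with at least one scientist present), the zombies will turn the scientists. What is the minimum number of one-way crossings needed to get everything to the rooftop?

11

Counting alone: each trip to the rooftop takes at most 2 across and each return brings at least 1 back, so after t trips out (and t−1 returns) at most 2t − (t−1) of the 6 are across; that first reaches 6 at t = 5, so at least 9 crossings are needed.
The safety rule pushes this higher. Following every safe sequence of crossings, the most of the 6 that can be at the rooftop as the service lift arrives there on crossing 9 is 5 — never all 6.
So no plan with fewer than 11 crossings exists, and this one achieves 11:
1. 2 zombies → the rooftop.  (the basement: 3S 1Z; the rooftop: 0S 2Z)
2. 1 zombie ← the basement.  (the basement: 3S 2Z; the rooftop: 0S 1Z)
3. 2 zombies → the rooftop.  (the basement: 3S 0Z; the rooftop: 0S 3Z)
4. 1 zombie ← the basement.  (the basement: 3S 1Z; the rooftop: 0S 2Z)
5. 2 scientists → the rooftop.  (the basement: 1S 1Z; the rooftop: 2S 2Z)
6. 1 scientist and 1 zombie ← the basement.  (the basement: 2S 2Z; the rooftop: 1S 1Z)
7. 2 scientists → the rooftop.  (the basement: 0S 2Z; the rooftop: 3S 1Z)
8. 1 zombie ← the basement.  (the basement: 0S 3Z; the rooftop: 3S 0Z)
9. 2 zombies → the rooftop.  (the basement: 0S 1Z; the rooftop: 3S 2Z)
10. 1 zombie ← the basement.  (the basement: 0S 2Z; the rooftop: 3S 1Z)
11. 2 zombies → the rooftop.  (the basement: 0S 0Z; the rooftop: 3S 3Z)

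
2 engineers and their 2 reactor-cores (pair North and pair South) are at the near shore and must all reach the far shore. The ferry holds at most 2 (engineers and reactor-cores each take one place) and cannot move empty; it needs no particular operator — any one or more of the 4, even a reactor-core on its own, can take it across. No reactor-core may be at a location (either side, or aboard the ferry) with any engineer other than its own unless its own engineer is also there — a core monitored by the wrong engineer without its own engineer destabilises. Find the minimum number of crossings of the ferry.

5

Counting alone: each trip to the far shore takes at most 2 across and each return brings at least 1 back, so after t trips out (and t−1 returns) at most 2t − (t−1) of the 4 are across; that first reaches 4 at t = 3, so at least 5 crossings are needed.
The plan below uses exactly 5 crossings, so it is optimal:
1. engineer North and reactor-core North cross → the far shore.
2. engineer North crosses ← the near shore.
3. engineer North and engineer South cross → the far shore.
4. engineer South crosses ← the near shore.
5. engineer South and reactor-core South cross → the far shore.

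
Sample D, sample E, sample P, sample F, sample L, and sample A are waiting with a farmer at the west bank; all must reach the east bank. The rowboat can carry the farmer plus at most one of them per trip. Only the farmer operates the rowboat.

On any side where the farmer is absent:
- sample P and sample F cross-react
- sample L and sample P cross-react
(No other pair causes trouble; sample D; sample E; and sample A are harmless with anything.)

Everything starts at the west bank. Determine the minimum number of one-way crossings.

Counting alone: the farmer can take at most 1 across per trip to the east bank, so moving all 6 needs at least 6 loaded trips out, with a return between consecutive ones — at least 11 crossings.
The safety rule pushes this higher. Following every safe sequence of crossings, the most of the 6 that can be at the east bank as the rowboat arrives there on crossing 11 is 5 — never all 6.
So no plan with fewer than 13 crossings exists, and this one achieves 13:
1. Farmer goes to the east bank with sample P.
2. Farmer goes back to the west bank alone.
3. Farmer goes to the east bank with sample D.
4. Farmer goes back to the west bank alone.
5. Farmer goes to the east bank with sample E.
6. Farmer goes back to the west bank alone.
7. Farmer goes to the east bank with sample F.
8. Farmer goes back to the west bank with sample P.
9. Farmer goes to the east bank with sample L.
10. Farmer goes back to the west bank alone.
11. Farmer goes to the east bank with sample A.
12. Farmer goes back to the west bank alone.
13. Farmer goes to the east bank with sample P.

13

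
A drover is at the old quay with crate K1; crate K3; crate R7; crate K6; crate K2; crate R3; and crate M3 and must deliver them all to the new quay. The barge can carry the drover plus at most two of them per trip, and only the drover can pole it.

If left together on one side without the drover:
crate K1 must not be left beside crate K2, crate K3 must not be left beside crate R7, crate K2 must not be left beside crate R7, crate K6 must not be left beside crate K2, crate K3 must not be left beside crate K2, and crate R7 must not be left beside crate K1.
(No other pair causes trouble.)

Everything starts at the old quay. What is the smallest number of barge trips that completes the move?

Counting alone: the drover can take at most 2 across per trip to the new quay, so moving all 7 needs at least 4 loaded trips out, with a return between consecutive ones — at least 7 crossings.
The safety rule pushes this higher. Following every safe sequence of crossings, the most of the 7 that can be at the new quay as the barge arrives there on crossings 7, 9 is 5, 6 respectively — never all 7.
So no plan with fewer than 11 crossings exists, and this one achieves 11:
1. Drover goes to the new quay with crate K2 and crate R7.
2. Drover goes back to the old quay with crate R7.
3. Drover goes to the new quay with crate K1 and crate K3.
4. Drover goes back to the old quay with crate K2.
5. Drover goes to the new quay with crate K6 and crate R7.
6. Drover goes back to the old quay with crate R7.
7. Drover goes to the new quay with crate R3 and crate R7.
8. Drover goes back to the old quay with crate R7.
9. Drover goes to the new quay with crate M3 and crate R7.
10. Drover goes back to the old quay with crate R7.
11. Drover goes to the new quay with crate K2 and crate R7.

11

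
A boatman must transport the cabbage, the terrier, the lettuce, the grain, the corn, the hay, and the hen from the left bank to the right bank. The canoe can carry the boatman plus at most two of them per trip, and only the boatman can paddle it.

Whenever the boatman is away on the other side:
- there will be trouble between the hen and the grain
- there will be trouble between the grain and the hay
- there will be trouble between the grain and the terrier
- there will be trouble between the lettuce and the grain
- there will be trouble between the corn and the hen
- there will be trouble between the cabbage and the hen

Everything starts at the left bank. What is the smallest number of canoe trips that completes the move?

Counting alone: the boatman can take at most 2 across per trip to the right bank, so moving all 7 needs at least 4 loaded trips out, with a return between consecutive ones — at least 7 crossings.
The safety rule pushes this higher. Following every safe sequence of crossings, the most of the 7 that can be at the right bank as the canoe arrives there on crossing 7 is 6 — never all 7.
So no plan with fewer than 9 crossings exists, and this one achieves 9:
1. Boatman goes to the right bank with the grain and the hen.  [the left bank: the cabbage, the corn, the hay, the lettuce, the terrier | the right bank: the grain, the hen]
2. Boatman goes back to the left bank with the grain.  [the left bank: the cabbage, the corn, the grain, the hay, the lettuce, the terrier | the right bank: the hen]
3. Boatman goes to the right bank with the grain and the terrier.  [the left bank: the cabbage, the corn, the hay, the lettuce | the right bank: the grain, the hen, the terrier]
4. Boatman goes back to the left bank with the grain.  [the left bank: the cabbage, the corn, the grain, the hay, the lettuce | the right bank: the hen, the terrier]
5. Boatman goes to the right bank with the hay and the lettuce.  [the left bank: the cabbage, the corn, the grain | the right bank: the hay, the hen, the lettuce, the terrier]
6. Boatman goes back to the left bank alone.  [the left bank: the cabbage, the corn, the grain | the right bank: the hay, the hen, the lettuce, the terrier]
7. Boatman goes to the right bank with the cabbage and the corn.  [the left bank: the grain | the right bank: the cabbage, the corn, the hay, the hen, the lettuce, the terrier]
8. Boatman goes back to the left bank with the hen.  [the left bank: the grain, the hen | the right bank: the cabbage, the corn, the hay, the lettuce, the terrier]
9. Boatman goes to the right bank with the grain and the hen.  [the left bank: — | the right bank: the cabbage, the corn, the grain, the hay, the hen, the lettuce, the terrier]

9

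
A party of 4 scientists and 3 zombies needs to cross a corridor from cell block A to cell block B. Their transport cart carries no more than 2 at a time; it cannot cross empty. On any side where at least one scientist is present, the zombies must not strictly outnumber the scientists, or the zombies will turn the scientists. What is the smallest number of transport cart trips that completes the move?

Counting alone: each trip to cell block B takes at most 2 across and each return brings at least 1 back, so after t trips out (and t−1 returns) at most 2t − (t−1) of the 7 are across; that first reaches 7 at t = 6, so at least 11 crossings are needed.
The plan below uses exactly 11 crossings, so it is optimal:
1. 2 zombies → cell block B.  (cell block A: 4S 1Z; cell block B: 0S 2Z)
2. 1 zombie ← cell block A.  (cell block A: 4S 2Z; cell block B: 0S 1Z)
3. 2 zombies → cell block B.  (cell block A: 4S 0Z; cell block B: 0S 3Z)
4. 1 zombie ← cell block A.  (cell block A: 4S 1Z; cell block B: 0S 2Z)
5. 2 scientists → cell block B.  (cell block A: 2S 1Z; cell block B: 2S 2Z)
6. 1 zombie ← cell block A.  (cell block A: 2S 2Z; cell block B: 2S 1Z)
7. 1 scientist and 1 zombie → cell block B.  (cell block A: 1S 1Z; cell block B: 3S 2Z)
8. 1 scientist ← cell block A.  (cell block A: 2S 1Z; cell block B: 2S 2Z)
9. 1 scientist and 1 zombie → cell block B.  (cell block A: 1S 0Z; cell block B: 3S 3Z)
10. 1 zombie ← cell block A.  (cell block A: 1S 1Z; cell block B: 3S 2Z)
11. 1 scientist and 1 zombie → cell block B.  (cell block A: 0S 0Z; cell block B: 4S 3Z)

11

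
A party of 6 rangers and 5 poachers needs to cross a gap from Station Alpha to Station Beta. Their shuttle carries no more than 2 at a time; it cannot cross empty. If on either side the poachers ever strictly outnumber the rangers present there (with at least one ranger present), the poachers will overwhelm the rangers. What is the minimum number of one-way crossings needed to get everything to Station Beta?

19

Counting alone: each trip to Station Beta takes at most 2 across and each return brings at least 1 back, so after t trips out (and t−1 returns) at most 2t − (t−1) of the 11 are across; that first reaches 11 at t = 10, so at least 19 crossings are needed.
The plan below uses exactly 19 crossings, so it is optimal:
1. 2 poachers → Station Beta.  (Station Alpha: 6R 3P; Station Beta: 0R 2P)
2. 1 poacher ← Station Alpha.  (Station Alpha: 6R 4P; Station Beta: 0R 1P)
3. 2 poachers → Station Beta.  (Station Alpha: 6R 2P; Station Beta: 0R 3P)
4. 1 poacher ← Station Alpha.  (Station Alpha: 6R 3P; Station Beta: 0R 2P)
5. 2 rangers → Station Beta.  (Station Alpha: 4R 3P; Station Beta: 2R 2P)
6. 1 poacher ← Station Alpha.  (Station Alpha: 4R 4P; Station Beta: 2R 1P)
7. 1 ranger and 1 poacher → Station Beta.  (Station Alpha: 3R 3P; Station Beta: 3R 2P)
8. 1 ranger ← Station Alpha.  (Station Alpha: 4R 3P; Station Beta: 2R 2P)
9. 1 ranger and 1 poacher → Station Beta.  (Station Alpha: 3R 2P; Station Beta: 3R 3P)
10. 1 poacher ← Station Alpha.  (Station Alpha: 3R 3P; Station Beta: 3R 2P)
11. 1 ranger and 1 poacher → Station Beta.  (Station Alpha: 2R 2P; Station Beta: 4R 3P)
12. 1 ranger ← Station Alpha.  (Station Alpha: 3R 2P; Station Beta: 3R 3P)
13. 1 ranger and 1 poacher → Station Beta.  (Station Alpha: 2R 1P; Station Beta: 4R 4P)
14. 1 poacher ← Station Alpha.  (Station Alpha: 2R 2P; Station Beta: 4R 3P)
15. 1 ranger and 1 poacher → Station Beta.  (Station Alpha: 1R 1P; Station Beta: 5R 4P)
16. 1 ranger ← Station Alpha.  (Station Alpha: 2R 1P; Station Beta: 4R 4P)
17. 1 ranger and 1 poacher → Station Beta.  (Station Alpha: 1R 0P; Station Beta: 5R 5P)
18. 1 poacher ← Station Alpha.  (Station Alpha: 1R 1P; Station Beta: 5R 4P)
19. 1 ranger and 1 poacher → Station Beta.  (Station Alpha: 0R 0P; Station Beta: 6R 5P)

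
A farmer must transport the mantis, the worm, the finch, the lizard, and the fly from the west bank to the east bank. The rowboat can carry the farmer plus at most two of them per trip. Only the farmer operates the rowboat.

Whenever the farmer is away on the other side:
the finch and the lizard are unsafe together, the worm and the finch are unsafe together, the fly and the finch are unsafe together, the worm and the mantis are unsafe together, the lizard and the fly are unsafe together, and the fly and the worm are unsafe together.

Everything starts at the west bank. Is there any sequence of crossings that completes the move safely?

Whatever the first load, the items left behind include a forbidden pair without the farmer. No opening move is safe, so no plan exists.

No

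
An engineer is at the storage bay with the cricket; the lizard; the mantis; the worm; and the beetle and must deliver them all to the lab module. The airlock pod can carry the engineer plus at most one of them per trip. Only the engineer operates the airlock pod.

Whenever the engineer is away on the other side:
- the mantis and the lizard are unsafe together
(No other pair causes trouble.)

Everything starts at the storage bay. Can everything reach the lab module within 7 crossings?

Counting alone: the engineer can take at most 1 across per trip to the lab module, so moving all 5 needs at least 5 loaded trips out, with a return between consecutive ones — at least 9 crossings.
Since 7 < 9, 7 crossings cannot be enough. (The shortest complete plan in fact takes 9:)
1. Engineer goes to the lab module with the lizard.  [the storage bay: the beetle, the cricket, the mantis, the worm | the lab module: the lizard]
2. Engineer goes back to the storage bay alone.  [the storage bay: the beetle, the cricket, the mantis, the worm | the lab module: the lizard]
3. Engineer goes to the lab module with the cricket.  [the storage bay: the beetle, the mantis, the worm | the lab module: the cricket, the lizard]
4. Engineer goes back to the storage bay alone.  [the storage bay: the beetle, the mantis, the worm | the lab module: the cricket, the lizard]
5. Engineer goes to the lab module with the worm.  [the storage bay: the beetle, the mantis | the lab module: the cricket, the lizard, the worm]
6. Engineer goes back to the storage bay alone.  [the storage bay: the beetle, the mantis | the lab module: the cricket, the lizard, the worm]
7. Engineer goes to the lab module with the beetle.  [the storage bay: the mantis | the lab module: the beetle, the cricket, the lizard, the worm]
8. Engineer goes back to the storage bay alone.  [the storage bay: the mantis | the lab module: the beetle, the cricket, the lizard, the worm]
9. Engineer goes to the lab module with the mantis.  [the storage bay: — | the lab module: the beetle, the cricket, the lizard, the mantis, the worm]

No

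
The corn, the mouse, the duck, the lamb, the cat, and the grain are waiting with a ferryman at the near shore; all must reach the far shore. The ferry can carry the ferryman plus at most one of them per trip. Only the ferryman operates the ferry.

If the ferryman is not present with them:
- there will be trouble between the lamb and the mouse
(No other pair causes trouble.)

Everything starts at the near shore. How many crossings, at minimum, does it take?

Counting alone: the ferryman can take at most 1 across per trip to the far shore, so moving all 6 needs at least 6 loaded trips out, with a return between consecutive ones — at least 11 crossings.
The plan below uses exactly 11 crossings, so it is optimal:
1. Ferryman goes to the far shore with the mouse.  [the near shore: the cat, the corn, the duck, the grain, the lamb | the far shore: the mouse]
2. Ferryman goes back to the near shore alone.  [the near shore: the cat, the corn, the duck, the grain, the lamb | the far shore: the mouse]
3. Ferryman goes to the far shore with the corn.  [the near shore: the cat, the duck, the grain, the lamb | the far shore: the corn, the mouse]
4. Ferryman goes back to the near shore alone.  [the near shore: the cat, the duck, the grain, the lamb | the far shore: the corn, the mouse]
5. Ferryman goes to the far shore with the duck.  [the near shore: the cat, the grain, the lamb | the far shore: the corn, the duck, the mouse]
6. Ferryman goes back to the near shore alone.  [the near shore: the cat, the grain, the lamb | the far shore: the corn, the duck, the mouse]
7. Ferryman goes to the far shore with the cat.  [the near shore: the grain, the lamb | the far shore: the cat, the corn, the duck, the mouse]
8. Ferryman goes back to the near shore alone.  [the near shore: the grain, the lamb | the far shore: the cat, the corn, the duck, the mouse]
9. Ferryman goes to the far shore with the grain.  [the near shore: the lamb | the far shore: the cat, the corn, the duck, the grain, the mouse]
10. Ferryman goes back to the near shore alone.  [the near shore: the lamb | the far shore: the cat, the corn, the duck, the grain, the mouse]
11. Ferryman goes to the far shore with the lamb.  [the near shore: — | the far shore: the cat, the corn, the duck, the grain, the lamb, the mouse]

11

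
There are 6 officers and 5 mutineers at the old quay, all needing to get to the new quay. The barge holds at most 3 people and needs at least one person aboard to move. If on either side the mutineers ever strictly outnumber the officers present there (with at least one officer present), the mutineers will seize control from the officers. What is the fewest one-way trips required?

Counting alone: each trip to the new quay takes at most 3 across and each return brings at least 1 back, so after t trips out (and t−1 returns) at most 3t − (t−1) of the 11 are across; that first reaches 11 at t = 5, so at least 9 crossings are needed.
The plan below uses exactly 9 crossings, so it is optimal:
1. 3 mutineers → the new quay.  (the old quay: 6O 2M; the new quay: 0O 3M)
2. 1 mutineer ← the old quay.  (the old quay: 6O 3M; the new quay: 0O 2M)
3. 3 officers → the new quay.  (the old quay: 3O 3M; the new quay: 3O 2M)
4. 1 officer ← the old quay.  (the old quay: 4O 3M; the new quay: 2O 2M)
5. 2 officers and 1 mutineer → the new quay.  (the old quay: 2O 2M; the new quay: 4O 3M)
6. 1 officer ← the old quay.  (the old quay: 3O 2M; the new quay: 3O 3M)
7. 2 officers and 1 mutineer → the new quay.  (the old quay: 1O 1M; the new quay: 5O 4M)
8. 1 officer ← the old quay.  (the old quay: 2O 1M; the new quay: 4O 4M)
9. 2 officers and 1 mutineer → the new quay.  (the old quay: 0O 0M; the new quay: 6O 5M)

9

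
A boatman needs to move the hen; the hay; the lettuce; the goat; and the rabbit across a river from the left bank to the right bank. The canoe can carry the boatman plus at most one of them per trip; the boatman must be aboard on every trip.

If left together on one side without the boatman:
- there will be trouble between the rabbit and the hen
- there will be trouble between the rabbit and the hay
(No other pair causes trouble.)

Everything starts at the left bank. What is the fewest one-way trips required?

Counting alone: the boatman can take at most 1 across per trip to the right bank, so moving all 5 needs at least 5 loaded trips out, with a return between consecutive ones — at least 9 crossings.
The safety rule pushes this higher. Following every safe sequence of crossings, the most of the 5 that can be at the right bank as the canoe arrives there on crossing 9 is 4 — never all 5.
So no plan with fewer than 11 crossings exists, and this one achieves 11:
1. Boatman goes to the right bank with the rabbit.  [the left bank: the goat, the hay, the hen, the lettuce | the right bank: the rabbit]
2. Boatman goes back to the left bank alone.  [the left bank: the goat, the hay, the hen, the lettuce | the right bank: the rabbit]
3. Boatman goes to the right bank with the hen.  [the left bank: the goat, the hay, the lettuce | the right bank: the hen, the rabbit]
4. Boatman goes back to the left bank with the rabbit.  [the left bank: the goat, the hay, the lettuce, the rabbit | the right bank: the hen]
5. Boatman goes to the right bank with the hay.  [the left bank: the goat, the lettuce, the rabbit | the right bank: the hay, the hen]
6. Boatman goes back to the left bank alone.  [the left bank: the goat, the lettuce, the rabbit | the right bank: the hay, the hen]
7. Boatman goes to the right bank with the lettuce.  [the left bank: the goat, the rabbit | the right bank: the hay, the hen, the lettuce]
8. Boatman goes back to the left bank alone.  [the left bank: the goat, the rabbit | the right bank: the hay, the hen, the lettuce]
9. Boatman goes to the right bank with the goat.  [the left bank: the rabbit | the right bank: the goat, the hay, the hen, the lettuce]
10. Boatman goes back to the left bank alone.  [the left bank: the rabbit | the right bank: the goat, the hay, the hen, the lettuce]
11. Boatman goes to the right bank with the rabbit.  [the left bank: — | the right bank: the goat, the hay, the hen, the lettuce, the rabbit]

11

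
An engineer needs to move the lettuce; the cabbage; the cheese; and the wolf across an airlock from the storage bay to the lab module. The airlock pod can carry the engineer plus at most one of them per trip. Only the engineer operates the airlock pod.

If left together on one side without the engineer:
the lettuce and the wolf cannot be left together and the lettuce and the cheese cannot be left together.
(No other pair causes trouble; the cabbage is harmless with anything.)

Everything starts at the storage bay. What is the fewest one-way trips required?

Counting alone: the engineer can take at most 1 across per trip to the lab module, so moving all 4 needs at least 4 loaded trips out, with a return between consecutive ones — at least 7 crossings.
The safety rule pushes this higher. Following every safe sequence of crossings, the most of the 4 that can be at the lab module as the airlock pod arrives there on crossing 7 is 3 — never all 4.
So no plan with fewer than 9 crossings exists, and this one achieves 9:
1. Engineer goes to the lab module with the lettuce.  [the storage bay: the cabbage, the cheese, the wolf | the lab module: the lettuce]
2. Engineer goes back to the storage bay alone.  [the storage bay: the cabbage, the cheese, the wolf | the lab module: the lettuce]
3. Engineer goes to the lab module with the cabbage.  [the storage bay: the cheese, the wolf | the lab module: the cabbage, the lettuce]
4. Engineer goes back to the storage bay alone.  [the storage bay: the cheese, the wolf | the lab module: the cabbage, the lettuce]
5. Engineer goes to the lab module with the cheese.  [the storage bay: the wolf | the lab module: the cabbage, the cheese, the lettuce]
6. Engineer goes back to the storage bay with the lettuce.  [the storage bay: the lettuce, the wolf | the lab module: the cabbage, the cheese]
7. Engineer goes to the lab module with the wolf.  [the storage bay: the lettuce | the lab module: the cabbage, the cheese, the wolf]
8. Engineer goes back to the storage bay alone.  [the storage bay: the lettuce | the lab module: the cabbage, the cheese, the wolf]
9. Engineer goes to the lab module with the lettuce.  [the storage bay: — | the lab module: the cabbage, the cheese, the lettuce, the wolf]

9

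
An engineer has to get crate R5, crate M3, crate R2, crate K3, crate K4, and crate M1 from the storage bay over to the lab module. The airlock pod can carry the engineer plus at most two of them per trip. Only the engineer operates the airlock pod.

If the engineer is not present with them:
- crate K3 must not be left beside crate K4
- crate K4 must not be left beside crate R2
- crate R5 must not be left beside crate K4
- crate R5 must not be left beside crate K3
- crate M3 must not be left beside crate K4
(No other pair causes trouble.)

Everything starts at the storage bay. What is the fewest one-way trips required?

9

Counting alone: the engineer can take at most 2 across per trip to the lab module, so moving all 6 needs at least 3 loaded trips out, with a return between consecutive ones — at least 5 crossings.
The safety rule pushes this higher. Following every safe sequence of crossings, the most of the 6 that can be at the lab module as the airlock pod arrives there on crossings 5, 7 is 4, 5 respectively — never all 6.
So no plan with fewer than 9 crossings exists, and this one achieves 9:
1. Engineer goes to the lab module with crate K4 and crate R5.  [the storage bay: crate K3, crate M1, crate M3, crate R2 | the lab module: crate K4, crate R5]
2. Engineer goes back to the storage bay with crate R5.  [the storage bay: crate K3, crate M1, crate M3, crate R2, crate R5 | the lab module: crate K4]
3. Engineer goes to the lab module with crate M3 and crate R5.  [the storage bay: crate K3, crate M1, crate R2 | the lab module: crate K4, crate M3, crate R5]
4. Engineer goes back to the storage bay with crate K4.  [the storage bay: crate K3, crate K4, crate M1, crate R2 | the lab module: crate M3, crate R5]
5. Engineer goes to the lab module with crate K3 and crate R2.  [the storage bay: crate K4, crate M1 | the lab module: crate K3, crate M3, crate R2, crate R5]
6. Engineer goes back to the storage bay with crate R5.  [the storage bay: crate K4, crate M1, crate R5 | the lab module: crate K3, crate M3, crate R2]
7. Engineer goes to the lab module with crate M1 and crate R5.  [the storage bay: crate K4 | the lab module: crate K3, crate M1, crate M3, crate R2, crate R5]
8. Engineer goes back to the storage bay with crate R5.  [the storage bay: crate K4, crate R5 | the lab module: crate K3, crate M1, crate M3, crate R2]
9. Engineer goes to the lab module with crate K4 and crate R5.  [the storage bay: — | the lab module: crate K3, crate K4, crate M1, crate M3, crate R2, crate R5]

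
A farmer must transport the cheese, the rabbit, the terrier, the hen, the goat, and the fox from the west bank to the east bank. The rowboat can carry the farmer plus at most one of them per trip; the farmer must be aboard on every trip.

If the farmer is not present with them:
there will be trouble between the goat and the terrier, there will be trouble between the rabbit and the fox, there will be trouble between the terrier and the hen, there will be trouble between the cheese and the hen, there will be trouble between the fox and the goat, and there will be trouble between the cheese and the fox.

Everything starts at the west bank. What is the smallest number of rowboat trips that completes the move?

impossible

Whatever the first load, the items left behind include a forbidden pair without the farmer. No opening move is safe, so no plan exists.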